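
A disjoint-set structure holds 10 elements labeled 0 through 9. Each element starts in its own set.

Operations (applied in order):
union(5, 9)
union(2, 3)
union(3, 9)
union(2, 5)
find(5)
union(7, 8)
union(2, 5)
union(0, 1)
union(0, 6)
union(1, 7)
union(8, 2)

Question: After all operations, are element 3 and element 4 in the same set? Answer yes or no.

Answer: no

Derivation:
Step 1: union(5, 9) -> merged; set of 5 now {5, 9}
Step 2: union(2, 3) -> merged; set of 2 now {2, 3}
Step 3: union(3, 9) -> merged; set of 3 now {2, 3, 5, 9}
Step 4: union(2, 5) -> already same set; set of 2 now {2, 3, 5, 9}
Step 5: find(5) -> no change; set of 5 is {2, 3, 5, 9}
Step 6: union(7, 8) -> merged; set of 7 now {7, 8}
Step 7: union(2, 5) -> already same set; set of 2 now {2, 3, 5, 9}
Step 8: union(0, 1) -> merged; set of 0 now {0, 1}
Step 9: union(0, 6) -> merged; set of 0 now {0, 1, 6}
Step 10: union(1, 7) -> merged; set of 1 now {0, 1, 6, 7, 8}
Step 11: union(8, 2) -> merged; set of 8 now {0, 1, 2, 3, 5, 6, 7, 8, 9}
Set of 3: {0, 1, 2, 3, 5, 6, 7, 8, 9}; 4 is not a member.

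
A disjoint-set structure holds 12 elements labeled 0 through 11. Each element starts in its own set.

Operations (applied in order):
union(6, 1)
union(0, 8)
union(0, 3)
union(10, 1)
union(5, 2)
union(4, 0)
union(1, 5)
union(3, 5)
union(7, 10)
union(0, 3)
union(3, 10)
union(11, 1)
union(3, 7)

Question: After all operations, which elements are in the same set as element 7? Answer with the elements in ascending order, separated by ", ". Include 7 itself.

Step 1: union(6, 1) -> merged; set of 6 now {1, 6}
Step 2: union(0, 8) -> merged; set of 0 now {0, 8}
Step 3: union(0, 3) -> merged; set of 0 now {0, 3, 8}
Step 4: union(10, 1) -> merged; set of 10 now {1, 6, 10}
Step 5: union(5, 2) -> merged; set of 5 now {2, 5}
Step 6: union(4, 0) -> merged; set of 4 now {0, 3, 4, 8}
Step 7: union(1, 5) -> merged; set of 1 now {1, 2, 5, 6, 10}
Step 8: union(3, 5) -> merged; set of 3 now {0, 1, 2, 3, 4, 5, 6, 8, 10}
Step 9: union(7, 10) -> merged; set of 7 now {0, 1, 2, 3, 4, 5, 6, 7, 8, 10}
Step 10: union(0, 3) -> already same set; set of 0 now {0, 1, 2, 3, 4, 5, 6, 7, 8, 10}
Step 11: union(3, 10) -> already same set; set of 3 now {0, 1, 2, 3, 4, 5, 6, 7, 8, 10}
Step 12: union(11, 1) -> merged; set of 11 now {0, 1, 2, 3, 4, 5, 6, 7, 8, 10, 11}
Step 13: union(3, 7) -> already same set; set of 3 now {0, 1, 2, 3, 4, 5, 6, 7, 8, 10, 11}
Component of 7: {0, 1, 2, 3, 4, 5, 6, 7, 8, 10, 11}

Answer: 0, 1, 2, 3, 4, 5, 6, 7, 8, 10, 11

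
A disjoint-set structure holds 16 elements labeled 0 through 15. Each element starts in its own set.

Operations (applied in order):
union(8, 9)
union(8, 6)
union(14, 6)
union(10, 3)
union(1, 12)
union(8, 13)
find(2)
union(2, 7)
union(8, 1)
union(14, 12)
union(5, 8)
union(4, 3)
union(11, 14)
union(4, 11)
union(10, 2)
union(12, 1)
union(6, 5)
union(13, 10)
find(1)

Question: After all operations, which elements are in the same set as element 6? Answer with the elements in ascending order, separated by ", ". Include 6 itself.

Step 1: union(8, 9) -> merged; set of 8 now {8, 9}
Step 2: union(8, 6) -> merged; set of 8 now {6, 8, 9}
Step 3: union(14, 6) -> merged; set of 14 now {6, 8, 9, 14}
Step 4: union(10, 3) -> merged; set of 10 now {3, 10}
Step 5: union(1, 12) -> merged; set of 1 now {1, 12}
Step 6: union(8, 13) -> merged; set of 8 now {6, 8, 9, 13, 14}
Step 7: find(2) -> no change; set of 2 is {2}
Step 8: union(2, 7) -> merged; set of 2 now {2, 7}
Step 9: union(8, 1) -> merged; set of 8 now {1, 6, 8, 9, 12, 13, 14}
Step 10: union(14, 12) -> already same set; set of 14 now {1, 6, 8, 9, 12, 13, 14}
Step 11: union(5, 8) -> merged; set of 5 now {1, 5, 6, 8, 9, 12, 13, 14}
Step 12: union(4, 3) -> merged; set of 4 now {3, 4, 10}
Step 13: union(11, 14) -> merged; set of 11 now {1, 5, 6, 8, 9, 11, 12, 13, 14}
Step 14: union(4, 11) -> merged; set of 4 now {1, 3, 4, 5, 6, 8, 9, 10, 11, 12, 13, 14}
Step 15: union(10, 2) -> merged; set of 10 now {1, 2, 3, 4, 5, 6, 7, 8, 9, 10, 11, 12, 13, 14}
Step 16: union(12, 1) -> already same set; set of 12 now {1, 2, 3, 4, 5, 6, 7, 8, 9, 10, 11, 12, 13, 14}
Step 17: union(6, 5) -> already same set; set of 6 now {1, 2, 3, 4, 5, 6, 7, 8, 9, 10, 11, 12, 13, 14}
Step 18: union(13, 10) -> already same set; set of 13 now {1, 2, 3, 4, 5, 6, 7, 8, 9, 10, 11, 12, 13, 14}
Step 19: find(1) -> no change; set of 1 is {1, 2, 3, 4, 5, 6, 7, 8, 9, 10, 11, 12, 13, 14}
Component of 6: {1, 2, 3, 4, 5, 6, 7, 8, 9, 10, 11, 12, 13, 14}

Answer: 1, 2, 3, 4, 5, 6, 7, 8, 9, 10, 11, 12, 13, 14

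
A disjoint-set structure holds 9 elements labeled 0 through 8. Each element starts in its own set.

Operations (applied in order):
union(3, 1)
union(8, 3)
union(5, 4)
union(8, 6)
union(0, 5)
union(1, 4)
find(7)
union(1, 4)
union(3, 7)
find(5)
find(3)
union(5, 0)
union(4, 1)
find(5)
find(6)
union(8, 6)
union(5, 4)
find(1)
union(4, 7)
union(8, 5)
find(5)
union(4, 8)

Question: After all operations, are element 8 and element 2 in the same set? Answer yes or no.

Step 1: union(3, 1) -> merged; set of 3 now {1, 3}
Step 2: union(8, 3) -> merged; set of 8 now {1, 3, 8}
Step 3: union(5, 4) -> merged; set of 5 now {4, 5}
Step 4: union(8, 6) -> merged; set of 8 now {1, 3, 6, 8}
Step 5: union(0, 5) -> merged; set of 0 now {0, 4, 5}
Step 6: union(1, 4) -> merged; set of 1 now {0, 1, 3, 4, 5, 6, 8}
Step 7: find(7) -> no change; set of 7 is {7}
Step 8: union(1, 4) -> already same set; set of 1 now {0, 1, 3, 4, 5, 6, 8}
Step 9: union(3, 7) -> merged; set of 3 now {0, 1, 3, 4, 5, 6, 7, 8}
Step 10: find(5) -> no change; set of 5 is {0, 1, 3, 4, 5, 6, 7, 8}
Step 11: find(3) -> no change; set of 3 is {0, 1, 3, 4, 5, 6, 7, 8}
Step 12: union(5, 0) -> already same set; set of 5 now {0, 1, 3, 4, 5, 6, 7, 8}
Step 13: union(4, 1) -> already same set; set of 4 now {0, 1, 3, 4, 5, 6, 7, 8}
Step 14: find(5) -> no change; set of 5 is {0, 1, 3, 4, 5, 6, 7, 8}
Step 15: find(6) -> no change; set of 6 is {0, 1, 3, 4, 5, 6, 7, 8}
Step 16: union(8, 6) -> already same set; set of 8 now {0, 1, 3, 4, 5, 6, 7, 8}
Step 17: union(5, 4) -> already same set; set of 5 now {0, 1, 3, 4, 5, 6, 7, 8}
Step 18: find(1) -> no change; set of 1 is {0, 1, 3, 4, 5, 6, 7, 8}
Step 19: union(4, 7) -> already same set; set of 4 now {0, 1, 3, 4, 5, 6, 7, 8}
Step 20: union(8, 5) -> already same set; set of 8 now {0, 1, 3, 4, 5, 6, 7, 8}
Step 21: find(5) -> no change; set of 5 is {0, 1, 3, 4, 5, 6, 7, 8}
Step 22: union(4, 8) -> already same set; set of 4 now {0, 1, 3, 4, 5, 6, 7, 8}
Set of 8: {0, 1, 3, 4, 5, 6, 7, 8}; 2 is not a member.

Answer: no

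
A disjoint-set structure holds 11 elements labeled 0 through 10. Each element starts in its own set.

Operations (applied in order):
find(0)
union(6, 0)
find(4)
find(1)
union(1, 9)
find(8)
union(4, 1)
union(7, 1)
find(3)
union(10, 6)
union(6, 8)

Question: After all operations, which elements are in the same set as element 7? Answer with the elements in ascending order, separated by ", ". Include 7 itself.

Step 1: find(0) -> no change; set of 0 is {0}
Step 2: union(6, 0) -> merged; set of 6 now {0, 6}
Step 3: find(4) -> no change; set of 4 is {4}
Step 4: find(1) -> no change; set of 1 is {1}
Step 5: union(1, 9) -> merged; set of 1 now {1, 9}
Step 6: find(8) -> no change; set of 8 is {8}
Step 7: union(4, 1) -> merged; set of 4 now {1, 4, 9}
Step 8: union(7, 1) -> merged; set of 7 now {1, 4, 7, 9}
Step 9: find(3) -> no change; set of 3 is {3}
Step 10: union(10, 6) -> merged; set of 10 now {0, 6, 10}
Step 11: union(6, 8) -> merged; set of 6 now {0, 6, 8, 10}
Component of 7: {1, 4, 7, 9}

Answer: 1, 4, 7, 9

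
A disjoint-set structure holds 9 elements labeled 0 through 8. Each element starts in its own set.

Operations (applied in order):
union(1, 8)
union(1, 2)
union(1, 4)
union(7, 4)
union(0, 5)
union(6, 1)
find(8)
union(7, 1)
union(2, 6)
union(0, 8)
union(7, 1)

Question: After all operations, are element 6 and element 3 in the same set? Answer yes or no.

Answer: no

Derivation:
Step 1: union(1, 8) -> merged; set of 1 now {1, 8}
Step 2: union(1, 2) -> merged; set of 1 now {1, 2, 8}
Step 3: union(1, 4) -> merged; set of 1 now {1, 2, 4, 8}
Step 4: union(7, 4) -> merged; set of 7 now {1, 2, 4, 7, 8}
Step 5: union(0, 5) -> merged; set of 0 now {0, 5}
Step 6: union(6, 1) -> merged; set of 6 now {1, 2, 4, 6, 7, 8}
Step 7: find(8) -> no change; set of 8 is {1, 2, 4, 6, 7, 8}
Step 8: union(7, 1) -> already same set; set of 7 now {1, 2, 4, 6, 7, 8}
Step 9: union(2, 6) -> already same set; set of 2 now {1, 2, 4, 6, 7, 8}
Step 10: union(0, 8) -> merged; set of 0 now {0, 1, 2, 4, 5, 6, 7, 8}
Step 11: union(7, 1) -> already same set; set of 7 now {0, 1, 2, 4, 5, 6, 7, 8}
Set of 6: {0, 1, 2, 4, 5, 6, 7, 8}; 3 is not a member.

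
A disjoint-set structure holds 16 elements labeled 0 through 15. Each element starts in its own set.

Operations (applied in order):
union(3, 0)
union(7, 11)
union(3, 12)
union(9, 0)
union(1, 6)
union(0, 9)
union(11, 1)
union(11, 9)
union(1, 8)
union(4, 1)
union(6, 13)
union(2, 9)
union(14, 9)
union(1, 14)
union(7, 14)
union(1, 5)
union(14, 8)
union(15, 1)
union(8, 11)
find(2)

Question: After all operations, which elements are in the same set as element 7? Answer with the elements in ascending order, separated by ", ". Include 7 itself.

Step 1: union(3, 0) -> merged; set of 3 now {0, 3}
Step 2: union(7, 11) -> merged; set of 7 now {7, 11}
Step 3: union(3, 12) -> merged; set of 3 now {0, 3, 12}
Step 4: union(9, 0) -> merged; set of 9 now {0, 3, 9, 12}
Step 5: union(1, 6) -> merged; set of 1 now {1, 6}
Step 6: union(0, 9) -> already same set; set of 0 now {0, 3, 9, 12}
Step 7: union(11, 1) -> merged; set of 11 now {1, 6, 7, 11}
Step 8: union(11, 9) -> merged; set of 11 now {0, 1, 3, 6, 7, 9, 11, 12}
Step 9: union(1, 8) -> merged; set of 1 now {0, 1, 3, 6, 7, 8, 9, 11, 12}
Step 10: union(4, 1) -> merged; set of 4 now {0, 1, 3, 4, 6, 7, 8, 9, 11, 12}
Step 11: union(6, 13) -> merged; set of 6 now {0, 1, 3, 4, 6, 7, 8, 9, 11, 12, 13}
Step 12: union(2, 9) -> merged; set of 2 now {0, 1, 2, 3, 4, 6, 7, 8, 9, 11, 12, 13}
Step 13: union(14, 9) -> merged; set of 14 now {0, 1, 2, 3, 4, 6, 7, 8, 9, 11, 12, 13, 14}
Step 14: union(1, 14) -> already same set; set of 1 now {0, 1, 2, 3, 4, 6, 7, 8, 9, 11, 12, 13, 14}
Step 15: union(7, 14) -> already same set; set of 7 now {0, 1, 2, 3, 4, 6, 7, 8, 9, 11, 12, 13, 14}
Step 16: union(1, 5) -> merged; set of 1 now {0, 1, 2, 3, 4, 5, 6, 7, 8, 9, 11, 12, 13, 14}
Step 17: union(14, 8) -> already same set; set of 14 now {0, 1, 2, 3, 4, 5, 6, 7, 8, 9, 11, 12, 13, 14}
Step 18: union(15, 1) -> merged; set of 15 now {0, 1, 2, 3, 4, 5, 6, 7, 8, 9, 11, 12, 13, 14, 15}
Step 19: union(8, 11) -> already same set; set of 8 now {0, 1, 2, 3, 4, 5, 6, 7, 8, 9, 11, 12, 13, 14, 15}
Step 20: find(2) -> no change; set of 2 is {0, 1, 2, 3, 4, 5, 6, 7, 8, 9, 11, 12, 13, 14, 15}
Component of 7: {0, 1, 2, 3, 4, 5, 6, 7, 8, 9, 11, 12, 13, 14, 15}

Answer: 0, 1, 2, 3, 4, 5, 6, 7, 8, 9, 11, 12, 13, 14, 15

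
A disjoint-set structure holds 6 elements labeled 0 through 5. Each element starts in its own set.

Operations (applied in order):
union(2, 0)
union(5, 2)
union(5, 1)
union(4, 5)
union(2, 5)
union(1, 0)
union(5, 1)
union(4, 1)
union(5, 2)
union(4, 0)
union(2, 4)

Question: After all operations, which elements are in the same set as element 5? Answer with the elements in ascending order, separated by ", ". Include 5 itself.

Step 1: union(2, 0) -> merged; set of 2 now {0, 2}
Step 2: union(5, 2) -> merged; set of 5 now {0, 2, 5}
Step 3: union(5, 1) -> merged; set of 5 now {0, 1, 2, 5}
Step 4: union(4, 5) -> merged; set of 4 now {0, 1, 2, 4, 5}
Step 5: union(2, 5) -> already same set; set of 2 now {0, 1, 2, 4, 5}
Step 6: union(1, 0) -> already same set; set of 1 now {0, 1, 2, 4, 5}
Step 7: union(5, 1) -> already same set; set of 5 now {0, 1, 2, 4, 5}
Step 8: union(4, 1) -> already same set; set of 4 now {0, 1, 2, 4, 5}
Step 9: union(5, 2) -> already same set; set of 5 now {0, 1, 2, 4, 5}
Step 10: union(4, 0) -> already same set; set of 4 now {0, 1, 2, 4, 5}
Step 11: union(2, 4) -> already same set; set of 2 now {0, 1, 2, 4, 5}
Component of 5: {0, 1, 2, 4, 5}

Answer: 0, 1, 2, 4, 5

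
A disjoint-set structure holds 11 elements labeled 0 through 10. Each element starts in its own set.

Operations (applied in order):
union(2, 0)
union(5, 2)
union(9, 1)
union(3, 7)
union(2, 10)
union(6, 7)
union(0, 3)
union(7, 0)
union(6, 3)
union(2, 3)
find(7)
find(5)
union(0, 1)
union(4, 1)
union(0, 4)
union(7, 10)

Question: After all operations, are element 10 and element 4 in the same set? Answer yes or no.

Answer: yes

Derivation:
Step 1: union(2, 0) -> merged; set of 2 now {0, 2}
Step 2: union(5, 2) -> merged; set of 5 now {0, 2, 5}
Step 3: union(9, 1) -> merged; set of 9 now {1, 9}
Step 4: union(3, 7) -> merged; set of 3 now {3, 7}
Step 5: union(2, 10) -> merged; set of 2 now {0, 2, 5, 10}
Step 6: union(6, 7) -> merged; set of 6 now {3, 6, 7}
Step 7: union(0, 3) -> merged; set of 0 now {0, 2, 3, 5, 6, 7, 10}
Step 8: union(7, 0) -> already same set; set of 7 now {0, 2, 3, 5, 6, 7, 10}
Step 9: union(6, 3) -> already same set; set of 6 now {0, 2, 3, 5, 6, 7, 10}
Step 10: union(2, 3) -> already same set; set of 2 now {0, 2, 3, 5, 6, 7, 10}
Step 11: find(7) -> no change; set of 7 is {0, 2, 3, 5, 6, 7, 10}
Step 12: find(5) -> no change; set of 5 is {0, 2, 3, 5, 6, 7, 10}
Step 13: union(0, 1) -> merged; set of 0 now {0, 1, 2, 3, 5, 6, 7, 9, 10}
Step 14: union(4, 1) -> merged; set of 4 now {0, 1, 2, 3, 4, 5, 6, 7, 9, 10}
Step 15: union(0, 4) -> already same set; set of 0 now {0, 1, 2, 3, 4, 5, 6, 7, 9, 10}
Step 16: union(7, 10) -> already same set; set of 7 now {0, 1, 2, 3, 4, 5, 6, 7, 9, 10}
Set of 10: {0, 1, 2, 3, 4, 5, 6, 7, 9, 10}; 4 is a member.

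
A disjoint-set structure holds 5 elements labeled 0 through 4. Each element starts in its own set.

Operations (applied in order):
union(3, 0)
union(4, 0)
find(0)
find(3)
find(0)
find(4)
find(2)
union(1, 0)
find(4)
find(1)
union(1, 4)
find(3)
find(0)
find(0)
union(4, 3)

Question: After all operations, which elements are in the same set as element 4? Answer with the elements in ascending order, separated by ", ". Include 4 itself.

Answer: 0, 1, 3, 4

Derivation:
Step 1: union(3, 0) -> merged; set of 3 now {0, 3}
Step 2: union(4, 0) -> merged; set of 4 now {0, 3, 4}
Step 3: find(0) -> no change; set of 0 is {0, 3, 4}
Step 4: find(3) -> no change; set of 3 is {0, 3, 4}
Step 5: find(0) -> no change; set of 0 is {0, 3, 4}
Step 6: find(4) -> no change; set of 4 is {0, 3, 4}
Step 7: find(2) -> no change; set of 2 is {2}
Step 8: union(1, 0) -> merged; set of 1 now {0, 1, 3, 4}
Step 9: find(4) -> no change; set of 4 is {0, 1, 3, 4}
Step 10: find(1) -> no change; set of 1 is {0, 1, 3, 4}
Step 11: union(1, 4) -> already same set; set of 1 now {0, 1, 3, 4}
Step 12: find(3) -> no change; set of 3 is {0, 1, 3, 4}
Step 13: find(0) -> no change; set of 0 is {0, 1, 3, 4}
Step 14: find(0) -> no change; set of 0 is {0, 1, 3, 4}
Step 15: union(4, 3) -> already same set; set of 4 now {0, 1, 3, 4}
Component of 4: {0, 1, 3, 4}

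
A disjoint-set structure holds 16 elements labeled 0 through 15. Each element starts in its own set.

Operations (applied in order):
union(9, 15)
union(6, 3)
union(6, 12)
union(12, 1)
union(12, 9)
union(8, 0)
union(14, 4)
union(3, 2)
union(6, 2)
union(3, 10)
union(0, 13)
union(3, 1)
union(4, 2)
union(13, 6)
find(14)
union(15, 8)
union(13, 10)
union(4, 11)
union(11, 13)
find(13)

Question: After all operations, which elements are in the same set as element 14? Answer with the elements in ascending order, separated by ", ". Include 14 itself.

Step 1: union(9, 15) -> merged; set of 9 now {9, 15}
Step 2: union(6, 3) -> merged; set of 6 now {3, 6}
Step 3: union(6, 12) -> merged; set of 6 now {3, 6, 12}
Step 4: union(12, 1) -> merged; set of 12 now {1, 3, 6, 12}
Step 5: union(12, 9) -> merged; set of 12 now {1, 3, 6, 9, 12, 15}
Step 6: union(8, 0) -> merged; set of 8 now {0, 8}
Step 7: union(14, 4) -> merged; set of 14 now {4, 14}
Step 8: union(3, 2) -> merged; set of 3 now {1, 2, 3, 6, 9, 12, 15}
Step 9: union(6, 2) -> already same set; set of 6 now {1, 2, 3, 6, 9, 12, 15}
Step 10: union(3, 10) -> merged; set of 3 now {1, 2, 3, 6, 9, 10, 12, 15}
Step 11: union(0, 13) -> merged; set of 0 now {0, 8, 13}
Step 12: union(3, 1) -> already same set; set of 3 now {1, 2, 3, 6, 9, 10, 12, 15}
Step 13: union(4, 2) -> merged; set of 4 now {1, 2, 3, 4, 6, 9, 10, 12, 14, 15}
Step 14: union(13, 6) -> merged; set of 13 now {0, 1, 2, 3, 4, 6, 8, 9, 10, 12, 13, 14, 15}
Step 15: find(14) -> no change; set of 14 is {0, 1, 2, 3, 4, 6, 8, 9, 10, 12, 13, 14, 15}
Step 16: union(15, 8) -> already same set; set of 15 now {0, 1, 2, 3, 4, 6, 8, 9, 10, 12, 13, 14, 15}
Step 17: union(13, 10) -> already same set; set of 13 now {0, 1, 2, 3, 4, 6, 8, 9, 10, 12, 13, 14, 15}
Step 18: union(4, 11) -> merged; set of 4 now {0, 1, 2, 3, 4, 6, 8, 9, 10, 11, 12, 13, 14, 15}
Step 19: union(11, 13) -> already same set; set of 11 now {0, 1, 2, 3, 4, 6, 8, 9, 10, 11, 12, 13, 14, 15}
Step 20: find(13) -> no change; set of 13 is {0, 1, 2, 3, 4, 6, 8, 9, 10, 11, 12, 13, 14, 15}
Component of 14: {0, 1, 2, 3, 4, 6, 8, 9, 10, 11, 12, 13, 14, 15}

Answer: 0, 1, 2, 3, 4, 6, 8, 9, 10, 11, 12, 13, 14, 15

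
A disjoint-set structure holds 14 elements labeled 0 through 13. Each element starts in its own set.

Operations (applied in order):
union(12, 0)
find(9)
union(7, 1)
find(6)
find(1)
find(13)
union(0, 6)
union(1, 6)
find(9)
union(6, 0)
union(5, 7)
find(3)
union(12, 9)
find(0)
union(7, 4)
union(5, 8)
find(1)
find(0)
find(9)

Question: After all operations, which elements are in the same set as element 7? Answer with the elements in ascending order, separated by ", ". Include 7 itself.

Answer: 0, 1, 4, 5, 6, 7, 8, 9, 12

Derivation:
Step 1: union(12, 0) -> merged; set of 12 now {0, 12}
Step 2: find(9) -> no change; set of 9 is {9}
Step 3: union(7, 1) -> merged; set of 7 now {1, 7}
Step 4: find(6) -> no change; set of 6 is {6}
Step 5: find(1) -> no change; set of 1 is {1, 7}
Step 6: find(13) -> no change; set of 13 is {13}
Step 7: union(0, 6) -> merged; set of 0 now {0, 6, 12}
Step 8: union(1, 6) -> merged; set of 1 now {0, 1, 6, 7, 12}
Step 9: find(9) -> no change; set of 9 is {9}
Step 10: union(6, 0) -> already same set; set of 6 now {0, 1, 6, 7, 12}
Step 11: union(5, 7) -> merged; set of 5 now {0, 1, 5, 6, 7, 12}
Step 12: find(3) -> no change; set of 3 is {3}
Step 13: union(12, 9) -> merged; set of 12 now {0, 1, 5, 6, 7, 9, 12}
Step 14: find(0) -> no change; set of 0 is {0, 1, 5, 6, 7, 9, 12}
Step 15: union(7, 4) -> merged; set of 7 now {0, 1, 4, 5, 6, 7, 9, 12}
Step 16: union(5, 8) -> merged; set of 5 now {0, 1, 4, 5, 6, 7, 8, 9, 12}
Step 17: find(1) -> no change; set of 1 is {0, 1, 4, 5, 6, 7, 8, 9, 12}
Step 18: find(0) -> no change; set of 0 is {0, 1, 4, 5, 6, 7, 8, 9, 12}
Step 19: find(9) -> no change; set of 9 is {0, 1, 4, 5, 6, 7, 8, 9, 12}
Component of 7: {0, 1, 4, 5, 6, 7, 8, 9, 12}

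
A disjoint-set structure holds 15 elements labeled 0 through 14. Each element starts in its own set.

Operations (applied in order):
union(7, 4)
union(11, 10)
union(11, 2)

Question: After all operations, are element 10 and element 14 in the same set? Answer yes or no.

Answer: no

Derivation:
Step 1: union(7, 4) -> merged; set of 7 now {4, 7}
Step 2: union(11, 10) -> merged; set of 11 now {10, 11}
Step 3: union(11, 2) -> merged; set of 11 now {2, 10, 11}
Set of 10: {2, 10, 11}; 14 is not a member.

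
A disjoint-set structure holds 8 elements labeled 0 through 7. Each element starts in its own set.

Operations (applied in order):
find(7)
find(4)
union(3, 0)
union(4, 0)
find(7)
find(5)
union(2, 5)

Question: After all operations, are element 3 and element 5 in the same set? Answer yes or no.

Answer: no

Derivation:
Step 1: find(7) -> no change; set of 7 is {7}
Step 2: find(4) -> no change; set of 4 is {4}
Step 3: union(3, 0) -> merged; set of 3 now {0, 3}
Step 4: union(4, 0) -> merged; set of 4 now {0, 3, 4}
Step 5: find(7) -> no change; set of 7 is {7}
Step 6: find(5) -> no change; set of 5 is {5}
Step 7: union(2, 5) -> merged; set of 2 now {2, 5}
Set of 3: {0, 3, 4}; 5 is not a member.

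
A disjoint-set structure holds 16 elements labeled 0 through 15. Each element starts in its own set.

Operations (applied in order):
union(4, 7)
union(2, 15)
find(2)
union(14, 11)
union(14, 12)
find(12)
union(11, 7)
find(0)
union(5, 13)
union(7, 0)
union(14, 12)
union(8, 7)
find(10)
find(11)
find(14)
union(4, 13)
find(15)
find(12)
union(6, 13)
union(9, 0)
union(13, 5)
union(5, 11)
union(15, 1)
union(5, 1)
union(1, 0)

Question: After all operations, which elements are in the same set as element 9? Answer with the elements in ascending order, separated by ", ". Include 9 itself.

Answer: 0, 1, 2, 4, 5, 6, 7, 8, 9, 11, 12, 13, 14, 15

Derivation:
Step 1: union(4, 7) -> merged; set of 4 now {4, 7}
Step 2: union(2, 15) -> merged; set of 2 now {2, 15}
Step 3: find(2) -> no change; set of 2 is {2, 15}
Step 4: union(14, 11) -> merged; set of 14 now {11, 14}
Step 5: union(14, 12) -> merged; set of 14 now {11, 12, 14}
Step 6: find(12) -> no change; set of 12 is {11, 12, 14}
Step 7: union(11, 7) -> merged; set of 11 now {4, 7, 11, 12, 14}
Step 8: find(0) -> no change; set of 0 is {0}
Step 9: union(5, 13) -> merged; set of 5 now {5, 13}
Step 10: union(7, 0) -> merged; set of 7 now {0, 4, 7, 11, 12, 14}
Step 11: union(14, 12) -> already same set; set of 14 now {0, 4, 7, 11, 12, 14}
Step 12: union(8, 7) -> merged; set of 8 now {0, 4, 7, 8, 11, 12, 14}
Step 13: find(10) -> no change; set of 10 is {10}
Step 14: find(11) -> no change; set of 11 is {0, 4, 7, 8, 11, 12, 14}
Step 15: find(14) -> no change; set of 14 is {0, 4, 7, 8, 11, 12, 14}
Step 16: union(4, 13) -> merged; set of 4 now {0, 4, 5, 7, 8, 11, 12, 13, 14}
Step 17: find(15) -> no change; set of 15 is {2, 15}
Step 18: find(12) -> no change; set of 12 is {0, 4, 5, 7, 8, 11, 12, 13, 14}
Step 19: union(6, 13) -> merged; set of 6 now {0, 4, 5, 6, 7, 8, 11, 12, 13, 14}
Step 20: union(9, 0) -> merged; set of 9 now {0, 4, 5, 6, 7, 8, 9, 11, 12, 13, 14}
Step 21: union(13, 5) -> already same set; set of 13 now {0, 4, 5, 6, 7, 8, 9, 11, 12, 13, 14}
Step 22: union(5, 11) -> already same set; set of 5 now {0, 4, 5, 6, 7, 8, 9, 11, 12, 13, 14}
Step 23: union(15, 1) -> merged; set of 15 now {1, 2, 15}
Step 24: union(5, 1) -> merged; set of 5 now {0, 1, 2, 4, 5, 6, 7, 8, 9, 11, 12, 13, 14, 15}
Step 25: union(1, 0) -> already same set; set of 1 now {0, 1, 2, 4, 5, 6, 7, 8, 9, 11, 12, 13, 14, 15}
Component of 9: {0, 1, 2, 4, 5, 6, 7, 8, 9, 11, 12, 13, 14, 15}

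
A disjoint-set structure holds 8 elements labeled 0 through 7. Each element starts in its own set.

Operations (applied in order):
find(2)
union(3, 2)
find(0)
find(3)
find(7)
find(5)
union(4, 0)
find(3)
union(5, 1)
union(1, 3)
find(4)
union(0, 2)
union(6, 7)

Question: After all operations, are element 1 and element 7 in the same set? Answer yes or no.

Answer: no

Derivation:
Step 1: find(2) -> no change; set of 2 is {2}
Step 2: union(3, 2) -> merged; set of 3 now {2, 3}
Step 3: find(0) -> no change; set of 0 is {0}
Step 4: find(3) -> no change; set of 3 is {2, 3}
Step 5: find(7) -> no change; set of 7 is {7}
Step 6: find(5) -> no change; set of 5 is {5}
Step 7: union(4, 0) -> merged; set of 4 now {0, 4}
Step 8: find(3) -> no change; set of 3 is {2, 3}
Step 9: union(5, 1) -> merged; set of 5 now {1, 5}
Step 10: union(1, 3) -> merged; set of 1 now {1, 2, 3, 5}
Step 11: find(4) -> no change; set of 4 is {0, 4}
Step 12: union(0, 2) -> merged; set of 0 now {0, 1, 2, 3, 4, 5}
Step 13: union(6, 7) -> merged; set of 6 now {6, 7}
Set of 1: {0, 1, 2, 3, 4, 5}; 7 is not a member.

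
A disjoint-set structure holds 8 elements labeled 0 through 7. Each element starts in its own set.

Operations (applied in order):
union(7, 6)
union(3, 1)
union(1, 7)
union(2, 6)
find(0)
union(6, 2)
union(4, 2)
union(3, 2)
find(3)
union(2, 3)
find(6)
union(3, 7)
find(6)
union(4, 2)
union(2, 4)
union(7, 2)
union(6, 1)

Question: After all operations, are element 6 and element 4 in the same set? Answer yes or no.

Answer: yes

Derivation:
Step 1: union(7, 6) -> merged; set of 7 now {6, 7}
Step 2: union(3, 1) -> merged; set of 3 now {1, 3}
Step 3: union(1, 7) -> merged; set of 1 now {1, 3, 6, 7}
Step 4: union(2, 6) -> merged; set of 2 now {1, 2, 3, 6, 7}
Step 5: find(0) -> no change; set of 0 is {0}
Step 6: union(6, 2) -> already same set; set of 6 now {1, 2, 3, 6, 7}
Step 7: union(4, 2) -> merged; set of 4 now {1, 2, 3, 4, 6, 7}
Step 8: union(3, 2) -> already same set; set of 3 now {1, 2, 3, 4, 6, 7}
Step 9: find(3) -> no change; set of 3 is {1, 2, 3, 4, 6, 7}
Step 10: union(2, 3) -> already same set; set of 2 now {1, 2, 3, 4, 6, 7}
Step 11: find(6) -> no change; set of 6 is {1, 2, 3, 4, 6, 7}
Step 12: union(3, 7) -> already same set; set of 3 now {1, 2, 3, 4, 6, 7}
Step 13: find(6) -> no change; set of 6 is {1, 2, 3, 4, 6, 7}
Step 14: union(4, 2) -> already same set; set of 4 now {1, 2, 3, 4, 6, 7}
Step 15: union(2, 4) -> already same set; set of 2 now {1, 2, 3, 4, 6, 7}
Step 16: union(7, 2) -> already same set; set of 7 now {1, 2, 3, 4, 6, 7}
Step 17: union(6, 1) -> already same set; set of 6 now {1, 2, 3, 4, 6, 7}
Set of 6: {1, 2, 3, 4, 6, 7}; 4 is a member.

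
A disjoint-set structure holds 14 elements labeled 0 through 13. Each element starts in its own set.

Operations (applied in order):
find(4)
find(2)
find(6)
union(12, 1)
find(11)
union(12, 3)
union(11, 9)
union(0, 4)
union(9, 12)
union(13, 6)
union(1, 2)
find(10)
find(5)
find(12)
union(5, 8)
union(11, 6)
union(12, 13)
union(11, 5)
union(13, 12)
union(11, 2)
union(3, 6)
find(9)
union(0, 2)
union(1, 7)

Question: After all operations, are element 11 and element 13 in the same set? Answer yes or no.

Answer: yes

Derivation:
Step 1: find(4) -> no change; set of 4 is {4}
Step 2: find(2) -> no change; set of 2 is {2}
Step 3: find(6) -> no change; set of 6 is {6}
Step 4: union(12, 1) -> merged; set of 12 now {1, 12}
Step 5: find(11) -> no change; set of 11 is {11}
Step 6: union(12, 3) -> merged; set of 12 now {1, 3, 12}
Step 7: union(11, 9) -> merged; set of 11 now {9, 11}
Step 8: union(0, 4) -> merged; set of 0 now {0, 4}
Step 9: union(9, 12) -> merged; set of 9 now {1, 3, 9, 11, 12}
Step 10: union(13, 6) -> merged; set of 13 now {6, 13}
Step 11: union(1, 2) -> merged; set of 1 now {1, 2, 3, 9, 11, 12}
Step 12: find(10) -> no change; set of 10 is {10}
Step 13: find(5) -> no change; set of 5 is {5}
Step 14: find(12) -> no change; set of 12 is {1, 2, 3, 9, 11, 12}
Step 15: union(5, 8) -> merged; set of 5 now {5, 8}
Step 16: union(11, 6) -> merged; set of 11 now {1, 2, 3, 6, 9, 11, 12, 13}
Step 17: union(12, 13) -> already same set; set of 12 now {1, 2, 3, 6, 9, 11, 12, 13}
Step 18: union(11, 5) -> merged; set of 11 now {1, 2, 3, 5, 6, 8, 9, 11, 12, 13}
Step 19: union(13, 12) -> already same set; set of 13 now {1, 2, 3, 5, 6, 8, 9, 11, 12, 13}
Step 20: union(11, 2) -> already same set; set of 11 now {1, 2, 3, 5, 6, 8, 9, 11, 12, 13}
Step 21: union(3, 6) -> already same set; set of 3 now {1, 2, 3, 5, 6, 8, 9, 11, 12, 13}
Step 22: find(9) -> no change; set of 9 is {1, 2, 3, 5, 6, 8, 9, 11, 12, 13}
Step 23: union(0, 2) -> merged; set of 0 now {0, 1, 2, 3, 4, 5, 6, 8, 9, 11, 12, 13}
Step 24: union(1, 7) -> merged; set of 1 now {0, 1, 2, 3, 4, 5, 6, 7, 8, 9, 11, 12, 13}
Set of 11: {0, 1, 2, 3, 4, 5, 6, 7, 8, 9, 11, 12, 13}; 13 is a member.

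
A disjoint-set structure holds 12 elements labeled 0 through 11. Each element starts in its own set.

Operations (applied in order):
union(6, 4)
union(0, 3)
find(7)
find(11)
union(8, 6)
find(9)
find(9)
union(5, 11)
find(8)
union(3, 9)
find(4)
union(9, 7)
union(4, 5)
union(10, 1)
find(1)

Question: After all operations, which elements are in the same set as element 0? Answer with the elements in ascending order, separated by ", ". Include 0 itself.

Step 1: union(6, 4) -> merged; set of 6 now {4, 6}
Step 2: union(0, 3) -> merged; set of 0 now {0, 3}
Step 3: find(7) -> no change; set of 7 is {7}
Step 4: find(11) -> no change; set of 11 is {11}
Step 5: union(8, 6) -> merged; set of 8 now {4, 6, 8}
Step 6: find(9) -> no change; set of 9 is {9}
Step 7: find(9) -> no change; set of 9 is {9}
Step 8: union(5, 11) -> merged; set of 5 now {5, 11}
Step 9: find(8) -> no change; set of 8 is {4, 6, 8}
Step 10: union(3, 9) -> merged; set of 3 now {0, 3, 9}
Step 11: find(4) -> no change; set of 4 is {4, 6, 8}
Step 12: union(9, 7) -> merged; set of 9 now {0, 3, 7, 9}
Step 13: union(4, 5) -> merged; set of 4 now {4, 5, 6, 8, 11}
Step 14: union(10, 1) -> merged; set of 10 now {1, 10}
Step 15: find(1) -> no change; set of 1 is {1, 10}
Component of 0: {0, 3, 7, 9}

Answer: 0, 3, 7, 9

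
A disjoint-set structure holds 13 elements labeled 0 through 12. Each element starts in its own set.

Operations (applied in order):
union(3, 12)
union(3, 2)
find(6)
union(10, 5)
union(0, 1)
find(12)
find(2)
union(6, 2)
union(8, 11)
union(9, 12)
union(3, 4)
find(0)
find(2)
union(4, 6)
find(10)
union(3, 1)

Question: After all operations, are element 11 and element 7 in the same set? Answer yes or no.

Step 1: union(3, 12) -> merged; set of 3 now {3, 12}
Step 2: union(3, 2) -> merged; set of 3 now {2, 3, 12}
Step 3: find(6) -> no change; set of 6 is {6}
Step 4: union(10, 5) -> merged; set of 10 now {5, 10}
Step 5: union(0, 1) -> merged; set of 0 now {0, 1}
Step 6: find(12) -> no change; set of 12 is {2, 3, 12}
Step 7: find(2) -> no change; set of 2 is {2, 3, 12}
Step 8: union(6, 2) -> merged; set of 6 now {2, 3, 6, 12}
Step 9: union(8, 11) -> merged; set of 8 now {8, 11}
Step 10: union(9, 12) -> merged; set of 9 now {2, 3, 6, 9, 12}
Step 11: union(3, 4) -> merged; set of 3 now {2, 3, 4, 6, 9, 12}
Step 12: find(0) -> no change; set of 0 is {0, 1}
Step 13: find(2) -> no change; set of 2 is {2, 3, 4, 6, 9, 12}
Step 14: union(4, 6) -> already same set; set of 4 now {2, 3, 4, 6, 9, 12}
Step 15: find(10) -> no change; set of 10 is {5, 10}
Step 16: union(3, 1) -> merged; set of 3 now {0, 1, 2, 3, 4, 6, 9, 12}
Set of 11: {8, 11}; 7 is not a member.

Answer: no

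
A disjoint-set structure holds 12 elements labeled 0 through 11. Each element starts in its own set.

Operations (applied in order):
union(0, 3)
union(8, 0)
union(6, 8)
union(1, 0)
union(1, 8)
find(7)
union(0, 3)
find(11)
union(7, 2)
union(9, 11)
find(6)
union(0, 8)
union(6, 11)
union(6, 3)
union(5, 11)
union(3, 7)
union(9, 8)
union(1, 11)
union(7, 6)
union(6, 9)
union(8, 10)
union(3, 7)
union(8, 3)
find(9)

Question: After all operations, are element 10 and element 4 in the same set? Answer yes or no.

Answer: no

Derivation:
Step 1: union(0, 3) -> merged; set of 0 now {0, 3}
Step 2: union(8, 0) -> merged; set of 8 now {0, 3, 8}
Step 3: union(6, 8) -> merged; set of 6 now {0, 3, 6, 8}
Step 4: union(1, 0) -> merged; set of 1 now {0, 1, 3, 6, 8}
Step 5: union(1, 8) -> already same set; set of 1 now {0, 1, 3, 6, 8}
Step 6: find(7) -> no change; set of 7 is {7}
Step 7: union(0, 3) -> already same set; set of 0 now {0, 1, 3, 6, 8}
Step 8: find(11) -> no change; set of 11 is {11}
Step 9: union(7, 2) -> merged; set of 7 now {2, 7}
Step 10: union(9, 11) -> merged; set of 9 now {9, 11}
Step 11: find(6) -> no change; set of 6 is {0, 1, 3, 6, 8}
Step 12: union(0, 8) -> already same set; set of 0 now {0, 1, 3, 6, 8}
Step 13: union(6, 11) -> merged; set of 6 now {0, 1, 3, 6, 8, 9, 11}
Step 14: union(6, 3) -> already same set; set of 6 now {0, 1, 3, 6, 8, 9, 11}
Step 15: union(5, 11) -> merged; set of 5 now {0, 1, 3, 5, 6, 8, 9, 11}
Step 16: union(3, 7) -> merged; set of 3 now {0, 1, 2, 3, 5, 6, 7, 8, 9, 11}
Step 17: union(9, 8) -> already same set; set of 9 now {0, 1, 2, 3, 5, 6, 7, 8, 9, 11}
Step 18: union(1, 11) -> already same set; set of 1 now {0, 1, 2, 3, 5, 6, 7, 8, 9, 11}
Step 19: union(7, 6) -> already same set; set of 7 now {0, 1, 2, 3, 5, 6, 7, 8, 9, 11}
Step 20: union(6, 9) -> already same set; set of 6 now {0, 1, 2, 3, 5, 6, 7, 8, 9, 11}
Step 21: union(8, 10) -> merged; set of 8 now {0, 1, 2, 3, 5, 6, 7, 8, 9, 10, 11}
Step 22: union(3, 7) -> already same set; set of 3 now {0, 1, 2, 3, 5, 6, 7, 8, 9, 10, 11}
Step 23: union(8, 3) -> already same set; set of 8 now {0, 1, 2, 3, 5, 6, 7, 8, 9, 10, 11}
Step 24: find(9) -> no change; set of 9 is {0, 1, 2, 3, 5, 6, 7, 8, 9, 10, 11}
Set of 10: {0, 1, 2, 3, 5, 6, 7, 8, 9, 10, 11}; 4 is not a member.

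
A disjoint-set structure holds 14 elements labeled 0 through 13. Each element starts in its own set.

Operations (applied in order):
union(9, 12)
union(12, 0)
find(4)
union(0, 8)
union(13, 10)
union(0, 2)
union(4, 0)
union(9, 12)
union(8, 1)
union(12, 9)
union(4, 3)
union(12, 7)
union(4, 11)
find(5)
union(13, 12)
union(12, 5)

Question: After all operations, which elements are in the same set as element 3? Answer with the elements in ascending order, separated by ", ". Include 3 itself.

Answer: 0, 1, 2, 3, 4, 5, 7, 8, 9, 10, 11, 12, 13

Derivation:
Step 1: union(9, 12) -> merged; set of 9 now {9, 12}
Step 2: union(12, 0) -> merged; set of 12 now {0, 9, 12}
Step 3: find(4) -> no change; set of 4 is {4}
Step 4: union(0, 8) -> merged; set of 0 now {0, 8, 9, 12}
Step 5: union(13, 10) -> merged; set of 13 now {10, 13}
Step 6: union(0, 2) -> merged; set of 0 now {0, 2, 8, 9, 12}
Step 7: union(4, 0) -> merged; set of 4 now {0, 2, 4, 8, 9, 12}
Step 8: union(9, 12) -> already same set; set of 9 now {0, 2, 4, 8, 9, 12}
Step 9: union(8, 1) -> merged; set of 8 now {0, 1, 2, 4, 8, 9, 12}
Step 10: union(12, 9) -> already same set; set of 12 now {0, 1, 2, 4, 8, 9, 12}
Step 11: union(4, 3) -> merged; set of 4 now {0, 1, 2, 3, 4, 8, 9, 12}
Step 12: union(12, 7) -> merged; set of 12 now {0, 1, 2, 3, 4, 7, 8, 9, 12}
Step 13: union(4, 11) -> merged; set of 4 now {0, 1, 2, 3, 4, 7, 8, 9, 11, 12}
Step 14: find(5) -> no change; set of 5 is {5}
Step 15: union(13, 12) -> merged; set of 13 now {0, 1, 2, 3, 4, 7, 8, 9, 10, 11, 12, 13}
Step 16: union(12, 5) -> merged; set of 12 now {0, 1, 2, 3, 4, 5, 7, 8, 9, 10, 11, 12, 13}
Component of 3: {0, 1, 2, 3, 4, 5, 7, 8, 9, 10, 11, 12, 13}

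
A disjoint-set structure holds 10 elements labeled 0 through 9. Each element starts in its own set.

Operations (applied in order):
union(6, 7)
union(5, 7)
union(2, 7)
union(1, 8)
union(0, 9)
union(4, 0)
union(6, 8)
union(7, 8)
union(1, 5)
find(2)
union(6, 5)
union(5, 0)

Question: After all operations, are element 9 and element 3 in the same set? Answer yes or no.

Answer: no

Derivation:
Step 1: union(6, 7) -> merged; set of 6 now {6, 7}
Step 2: union(5, 7) -> merged; set of 5 now {5, 6, 7}
Step 3: union(2, 7) -> merged; set of 2 now {2, 5, 6, 7}
Step 4: union(1, 8) -> merged; set of 1 now {1, 8}
Step 5: union(0, 9) -> merged; set of 0 now {0, 9}
Step 6: union(4, 0) -> merged; set of 4 now {0, 4, 9}
Step 7: union(6, 8) -> merged; set of 6 now {1, 2, 5, 6, 7, 8}
Step 8: union(7, 8) -> already same set; set of 7 now {1, 2, 5, 6, 7, 8}
Step 9: union(1, 5) -> already same set; set of 1 now {1, 2, 5, 6, 7, 8}
Step 10: find(2) -> no change; set of 2 is {1, 2, 5, 6, 7, 8}
Step 11: union(6, 5) -> already same set; set of 6 now {1, 2, 5, 6, 7, 8}
Step 12: union(5, 0) -> merged; set of 5 now {0, 1, 2, 4, 5, 6, 7, 8, 9}
Set of 9: {0, 1, 2, 4, 5, 6, 7, 8, 9}; 3 is not a member.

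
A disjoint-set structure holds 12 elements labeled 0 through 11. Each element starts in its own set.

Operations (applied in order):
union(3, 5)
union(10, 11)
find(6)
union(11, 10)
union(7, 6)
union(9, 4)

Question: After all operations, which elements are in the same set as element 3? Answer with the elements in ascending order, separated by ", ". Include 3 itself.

Answer: 3, 5

Derivation:
Step 1: union(3, 5) -> merged; set of 3 now {3, 5}
Step 2: union(10, 11) -> merged; set of 10 now {10, 11}
Step 3: find(6) -> no change; set of 6 is {6}
Step 4: union(11, 10) -> already same set; set of 11 now {10, 11}
Step 5: union(7, 6) -> merged; set of 7 now {6, 7}
Step 6: union(9, 4) -> merged; set of 9 now {4, 9}
Component of 3: {3, 5}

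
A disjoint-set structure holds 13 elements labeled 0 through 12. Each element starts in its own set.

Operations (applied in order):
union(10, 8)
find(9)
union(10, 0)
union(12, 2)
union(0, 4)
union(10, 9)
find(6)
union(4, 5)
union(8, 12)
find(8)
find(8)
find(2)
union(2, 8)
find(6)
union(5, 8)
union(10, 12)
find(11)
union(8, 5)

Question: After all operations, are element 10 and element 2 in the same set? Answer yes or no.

Answer: yes

Derivation:
Step 1: union(10, 8) -> merged; set of 10 now {8, 10}
Step 2: find(9) -> no change; set of 9 is {9}
Step 3: union(10, 0) -> merged; set of 10 now {0, 8, 10}
Step 4: union(12, 2) -> merged; set of 12 now {2, 12}
Step 5: union(0, 4) -> merged; set of 0 now {0, 4, 8, 10}
Step 6: union(10, 9) -> merged; set of 10 now {0, 4, 8, 9, 10}
Step 7: find(6) -> no change; set of 6 is {6}
Step 8: union(4, 5) -> merged; set of 4 now {0, 4, 5, 8, 9, 10}
Step 9: union(8, 12) -> merged; set of 8 now {0, 2, 4, 5, 8, 9, 10, 12}
Step 10: find(8) -> no change; set of 8 is {0, 2, 4, 5, 8, 9, 10, 12}
Step 11: find(8) -> no change; set of 8 is {0, 2, 4, 5, 8, 9, 10, 12}
Step 12: find(2) -> no change; set of 2 is {0, 2, 4, 5, 8, 9, 10, 12}
Step 13: union(2, 8) -> already same set; set of 2 now {0, 2, 4, 5, 8, 9, 10, 12}
Step 14: find(6) -> no change; set of 6 is {6}
Step 15: union(5, 8) -> already same set; set of 5 now {0, 2, 4, 5, 8, 9, 10, 12}
Step 16: union(10, 12) -> already same set; set of 10 now {0, 2, 4, 5, 8, 9, 10, 12}
Step 17: find(11) -> no change; set of 11 is {11}
Step 18: union(8, 5) -> already same set; set of 8 now {0, 2, 4, 5, 8, 9, 10, 12}
Set of 10: {0, 2, 4, 5, 8, 9, 10, 12}; 2 is a member.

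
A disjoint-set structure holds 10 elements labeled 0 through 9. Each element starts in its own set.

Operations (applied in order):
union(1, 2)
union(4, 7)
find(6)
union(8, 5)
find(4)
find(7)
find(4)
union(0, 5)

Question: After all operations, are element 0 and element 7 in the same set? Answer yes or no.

Answer: no

Derivation:
Step 1: union(1, 2) -> merged; set of 1 now {1, 2}
Step 2: union(4, 7) -> merged; set of 4 now {4, 7}
Step 3: find(6) -> no change; set of 6 is {6}
Step 4: union(8, 5) -> merged; set of 8 now {5, 8}
Step 5: find(4) -> no change; set of 4 is {4, 7}
Step 6: find(7) -> no change; set of 7 is {4, 7}
Step 7: find(4) -> no change; set of 4 is {4, 7}
Step 8: union(0, 5) -> merged; set of 0 now {0, 5, 8}
Set of 0: {0, 5, 8}; 7 is not a member.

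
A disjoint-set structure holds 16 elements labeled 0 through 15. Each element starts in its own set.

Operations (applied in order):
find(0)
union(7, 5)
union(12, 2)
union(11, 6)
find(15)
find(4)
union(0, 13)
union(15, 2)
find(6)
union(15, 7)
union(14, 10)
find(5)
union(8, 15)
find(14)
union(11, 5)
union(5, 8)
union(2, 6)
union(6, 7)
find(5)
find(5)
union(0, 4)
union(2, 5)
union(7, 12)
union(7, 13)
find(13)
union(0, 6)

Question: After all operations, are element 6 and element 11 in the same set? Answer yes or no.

Answer: yes

Derivation:
Step 1: find(0) -> no change; set of 0 is {0}
Step 2: union(7, 5) -> merged; set of 7 now {5, 7}
Step 3: union(12, 2) -> merged; set of 12 now {2, 12}
Step 4: union(11, 6) -> merged; set of 11 now {6, 11}
Step 5: find(15) -> no change; set of 15 is {15}
Step 6: find(4) -> no change; set of 4 is {4}
Step 7: union(0, 13) -> merged; set of 0 now {0, 13}
Step 8: union(15, 2) -> merged; set of 15 now {2, 12, 15}
Step 9: find(6) -> no change; set of 6 is {6, 11}
Step 10: union(15, 7) -> merged; set of 15 now {2, 5, 7, 12, 15}
Step 11: union(14, 10) -> merged; set of 14 now {10, 14}
Step 12: find(5) -> no change; set of 5 is {2, 5, 7, 12, 15}
Step 13: union(8, 15) -> merged; set of 8 now {2, 5, 7, 8, 12, 15}
Step 14: find(14) -> no change; set of 14 is {10, 14}
Step 15: union(11, 5) -> merged; set of 11 now {2, 5, 6, 7, 8, 11, 12, 15}
Step 16: union(5, 8) -> already same set; set of 5 now {2, 5, 6, 7, 8, 11, 12, 15}
Step 17: union(2, 6) -> already same set; set of 2 now {2, 5, 6, 7, 8, 11, 12, 15}
Step 18: union(6, 7) -> already same set; set of 6 now {2, 5, 6, 7, 8, 11, 12, 15}
Step 19: find(5) -> no change; set of 5 is {2, 5, 6, 7, 8, 11, 12, 15}
Step 20: find(5) -> no change; set of 5 is {2, 5, 6, 7, 8, 11, 12, 15}
Step 21: union(0, 4) -> merged; set of 0 now {0, 4, 13}
Step 22: union(2, 5) -> already same set; set of 2 now {2, 5, 6, 7, 8, 11, 12, 15}
Step 23: union(7, 12) -> already same set; set of 7 now {2, 5, 6, 7, 8, 11, 12, 15}
Step 24: union(7, 13) -> merged; set of 7 now {0, 2, 4, 5, 6, 7, 8, 11, 12, 13, 15}
Step 25: find(13) -> no change; set of 13 is {0, 2, 4, 5, 6, 7, 8, 11, 12, 13, 15}
Step 26: union(0, 6) -> already same set; set of 0 now {0, 2, 4, 5, 6, 7, 8, 11, 12, 13, 15}
Set of 6: {0, 2, 4, 5, 6, 7, 8, 11, 12, 13, 15}; 11 is a member.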